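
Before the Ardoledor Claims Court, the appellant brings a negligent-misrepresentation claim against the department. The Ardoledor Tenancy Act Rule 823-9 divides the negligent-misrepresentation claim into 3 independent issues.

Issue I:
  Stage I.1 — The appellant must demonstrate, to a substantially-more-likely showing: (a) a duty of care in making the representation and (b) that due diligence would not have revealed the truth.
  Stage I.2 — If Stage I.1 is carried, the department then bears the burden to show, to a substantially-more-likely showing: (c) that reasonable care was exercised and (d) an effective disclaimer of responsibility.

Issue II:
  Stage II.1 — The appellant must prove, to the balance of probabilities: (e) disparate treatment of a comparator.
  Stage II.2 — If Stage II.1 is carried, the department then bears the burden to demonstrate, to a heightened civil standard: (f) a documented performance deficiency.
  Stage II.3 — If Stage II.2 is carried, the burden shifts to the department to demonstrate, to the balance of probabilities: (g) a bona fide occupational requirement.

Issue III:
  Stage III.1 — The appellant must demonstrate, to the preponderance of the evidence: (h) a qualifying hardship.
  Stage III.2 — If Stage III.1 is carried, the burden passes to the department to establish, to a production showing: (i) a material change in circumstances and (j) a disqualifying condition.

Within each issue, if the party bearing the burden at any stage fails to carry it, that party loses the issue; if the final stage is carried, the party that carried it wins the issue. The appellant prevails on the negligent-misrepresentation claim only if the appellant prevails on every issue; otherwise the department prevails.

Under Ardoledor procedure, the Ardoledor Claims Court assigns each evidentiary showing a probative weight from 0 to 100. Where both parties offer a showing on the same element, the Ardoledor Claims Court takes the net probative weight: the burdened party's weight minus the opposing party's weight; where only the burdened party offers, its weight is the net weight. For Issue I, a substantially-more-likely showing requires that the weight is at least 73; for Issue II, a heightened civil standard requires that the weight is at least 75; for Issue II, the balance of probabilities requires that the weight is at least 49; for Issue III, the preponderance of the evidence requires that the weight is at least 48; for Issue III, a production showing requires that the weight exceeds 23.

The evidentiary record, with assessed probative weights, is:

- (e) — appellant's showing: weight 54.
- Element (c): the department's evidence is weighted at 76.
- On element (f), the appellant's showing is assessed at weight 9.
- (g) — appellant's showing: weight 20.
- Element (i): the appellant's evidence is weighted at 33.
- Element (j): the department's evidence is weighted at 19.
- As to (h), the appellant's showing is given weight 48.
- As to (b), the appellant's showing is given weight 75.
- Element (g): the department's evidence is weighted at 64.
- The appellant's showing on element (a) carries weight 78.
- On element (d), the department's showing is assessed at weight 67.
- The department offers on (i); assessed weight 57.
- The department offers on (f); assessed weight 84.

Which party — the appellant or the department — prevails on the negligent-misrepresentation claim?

appellant

— Issue I —
Stage I.1 (appellant, a substantially-more-likely showing, weight is at least 73): (a) 78 ≥ 73 — meets; (b) 75 ≥ 73 — meets.
  The appellant carries Stage I.1; the department now bears the burden.
Stage I.2 (department, a substantially-more-likely showing, weight is at least 73): (c) 76 ≥ 73 — meets; (d) 67 < 73 — fails.
  Stage I.2 not carried; the department fails its burden.
The appellant prevails on this issue.
— Issue II —
Stage II.1 — burden on appellant; standard: the balance of probabilities (weight is at least 49).
    (e): 54 ≥ 49 [met]
  Stage II.1 carried; the burden shifts to the department.
Stage II.2 — burden on department; standard: a heightened civil standard (weight is at least 75).
    (f): 84 − 9 = 75 ≥ 75 [met]
  All elements met. The department retains the burden for Stage II.3.
Stage II.3 — burden on department; standard: the balance of probabilities (weight is at least 49).
    (g): 64 − 20 = 44 < 49 [not met]
  The department does not carry Stage II.3.
The appellant prevails on this issue.
— Issue III —
Stage III.1 — burden on appellant; standard: the preponderance of the evidence (weight is at least 48).
    (h): 48 ≥ 48 [met]
  Stage III.1 is satisfied; the onus moves to the department.
Stage III.2 — burden on department; standard: a production showing (weight exceeds 23).
    (i): 57 − 33 = 24 > 23 [met]
    (j): 19 ≤ 23 [not met]
  Not every element is met, so the department fails to carry Stage III.2.
The analysis ends at Stage III.2; the appellant prevails on this issue.
Per-issue: Issue I → appellant; Issue II → appellant; Issue III → appellant. The appellant must prevail on every issue; overall, the appellant prevails.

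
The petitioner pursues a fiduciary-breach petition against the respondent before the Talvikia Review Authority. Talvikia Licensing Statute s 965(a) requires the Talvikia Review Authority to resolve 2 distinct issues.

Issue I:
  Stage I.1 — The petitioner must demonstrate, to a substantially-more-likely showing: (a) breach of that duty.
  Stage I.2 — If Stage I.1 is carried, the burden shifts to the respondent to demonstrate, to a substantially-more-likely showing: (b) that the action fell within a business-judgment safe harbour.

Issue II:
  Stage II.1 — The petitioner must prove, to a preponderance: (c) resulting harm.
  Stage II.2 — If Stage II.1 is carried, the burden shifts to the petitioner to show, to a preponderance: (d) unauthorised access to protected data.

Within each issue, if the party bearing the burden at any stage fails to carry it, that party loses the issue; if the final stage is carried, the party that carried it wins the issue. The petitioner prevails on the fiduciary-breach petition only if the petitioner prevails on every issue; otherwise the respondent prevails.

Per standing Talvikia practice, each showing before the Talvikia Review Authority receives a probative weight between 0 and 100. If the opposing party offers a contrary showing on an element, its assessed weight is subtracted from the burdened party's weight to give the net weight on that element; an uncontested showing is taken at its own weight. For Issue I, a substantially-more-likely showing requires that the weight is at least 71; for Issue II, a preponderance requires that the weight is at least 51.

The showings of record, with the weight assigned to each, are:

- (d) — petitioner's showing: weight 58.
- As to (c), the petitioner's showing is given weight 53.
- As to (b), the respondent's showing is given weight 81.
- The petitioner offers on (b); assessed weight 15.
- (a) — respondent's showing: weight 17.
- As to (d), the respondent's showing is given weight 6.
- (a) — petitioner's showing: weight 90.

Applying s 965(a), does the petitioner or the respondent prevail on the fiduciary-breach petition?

petitioner

— Issue I —
Stage I.1 (petitioner, a substantially-more-likely showing, weight is at least 71): (a) net 90−17=73 ≥ 71 — meets.
  All elements met. The burden passes to the respondent.
Stage I.2 (respondent, a substantially-more-likely showing, weight is at least 71): (b) net 81−15=66 < 71 — fails.
  Not every element is met, so the respondent fails to carry Stage I.2.
The petitioner prevails on this issue.
— Issue II —
Stage II.1 (petitioner, a preponderance, weight is at least 51): (c) 53 ≥ 51 — meets.
  Stage II.1 carried; the burden remains with the petitioner.
Stage II.2 (petitioner, a preponderance, weight is at least 51): (d) net 58−6=52 ≥ 51 — meets.
  All elements met at the final stage.
All stages carried — the petitioner prevails on this issue.
Per-issue: Issue I → petitioner; Issue II → petitioner. The petitioner must prevail on every issue; overall, the petitioner prevails.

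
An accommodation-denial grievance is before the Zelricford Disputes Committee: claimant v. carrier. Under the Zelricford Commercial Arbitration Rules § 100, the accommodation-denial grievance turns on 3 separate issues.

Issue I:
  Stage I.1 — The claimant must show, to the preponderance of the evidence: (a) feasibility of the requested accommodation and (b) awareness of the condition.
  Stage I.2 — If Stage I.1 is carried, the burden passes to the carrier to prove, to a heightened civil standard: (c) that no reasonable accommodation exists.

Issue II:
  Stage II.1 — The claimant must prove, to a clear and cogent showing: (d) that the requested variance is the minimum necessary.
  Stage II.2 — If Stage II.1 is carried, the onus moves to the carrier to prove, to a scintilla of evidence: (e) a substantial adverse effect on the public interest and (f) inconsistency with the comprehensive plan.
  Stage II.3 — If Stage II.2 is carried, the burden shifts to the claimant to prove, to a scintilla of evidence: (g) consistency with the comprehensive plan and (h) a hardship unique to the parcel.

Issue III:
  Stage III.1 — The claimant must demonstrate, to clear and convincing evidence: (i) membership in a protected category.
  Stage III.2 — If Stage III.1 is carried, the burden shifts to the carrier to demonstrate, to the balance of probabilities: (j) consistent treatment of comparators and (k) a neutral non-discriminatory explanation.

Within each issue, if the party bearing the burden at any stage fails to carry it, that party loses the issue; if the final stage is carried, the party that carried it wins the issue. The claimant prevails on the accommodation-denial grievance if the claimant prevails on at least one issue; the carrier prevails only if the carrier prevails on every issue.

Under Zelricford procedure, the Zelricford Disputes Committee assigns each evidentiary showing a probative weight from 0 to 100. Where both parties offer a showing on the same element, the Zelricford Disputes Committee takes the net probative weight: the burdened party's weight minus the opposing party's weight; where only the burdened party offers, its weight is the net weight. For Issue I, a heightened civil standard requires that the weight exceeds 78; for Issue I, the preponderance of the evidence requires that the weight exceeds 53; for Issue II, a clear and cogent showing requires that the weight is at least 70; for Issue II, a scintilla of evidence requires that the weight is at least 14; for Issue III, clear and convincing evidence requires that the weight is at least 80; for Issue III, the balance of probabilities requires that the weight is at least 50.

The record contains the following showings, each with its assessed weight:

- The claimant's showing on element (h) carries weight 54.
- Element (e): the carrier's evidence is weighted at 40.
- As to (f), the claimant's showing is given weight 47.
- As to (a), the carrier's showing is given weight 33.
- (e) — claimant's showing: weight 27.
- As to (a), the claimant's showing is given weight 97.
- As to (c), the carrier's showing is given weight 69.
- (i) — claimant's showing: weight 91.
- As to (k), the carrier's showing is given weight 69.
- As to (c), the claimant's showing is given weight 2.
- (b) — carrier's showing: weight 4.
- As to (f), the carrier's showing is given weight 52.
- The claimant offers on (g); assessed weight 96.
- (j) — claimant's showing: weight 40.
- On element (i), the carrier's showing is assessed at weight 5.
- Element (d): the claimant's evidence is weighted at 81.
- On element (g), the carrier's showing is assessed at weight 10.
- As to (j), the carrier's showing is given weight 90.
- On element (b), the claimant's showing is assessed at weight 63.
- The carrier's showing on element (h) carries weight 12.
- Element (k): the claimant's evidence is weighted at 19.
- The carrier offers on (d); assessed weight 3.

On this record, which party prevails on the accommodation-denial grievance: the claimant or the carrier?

— Issue I —
Stage I.1 (claimant, the preponderance of the evidence, weight exceeds 53): (a) net 97−33=64 > 53 — meets; (b) net 63−4=59 > 53 — meets.
  Stage I.1 is satisfied; the onus moves to the carrier.
Stage I.2 (carrier, a heightened civil standard, weight exceeds 78): (c) net 69−2=67 ≤ 78 — fails.
  The carrier does not carry Stage I.2.
The claimant prevails on this issue.
— Issue II —
Stage II.1 — burden on claimant; standard: a clear and cogent showing (weight is at least 70).
    (d): 81 − 3 = 78 ≥ 70 [met]
  The claimant carries Stage II.1; the carrier now bears the burden.
Stage II.2 — burden on carrier; standard: a scintilla of evidence (weight is at least 14).
    (e): 40 − 27 = 13 < 14 [not met]
    (f): 52 − 47 = 5 < 14 [not met]
  Not every element is met, so the carrier fails to carry Stage II.2.
So the claimant prevails on this issue.
— Issue III —
At Stage III.1 the claimant must meet clear and convincing evidence (weight is at least 80): on (i) the weight is 91 less the opposing 5 gives net 86, ≥ 80, so (i) meets the standard.
  All elements met. The burden passes to the carrier.
At Stage III.2 the carrier must meet the balance of probabilities (weight is at least 50): on (j) the weight is 90 less the opposing 40 gives net 50, which does reach 50, so (j) meets the standard; on (k) the weight is 69 less the opposing 19 gives net 50, ≥ 50, so (k) meets the standard.
  Stage III.2 carried; the final stage is satisfied.
Every stage carried; the carrier prevails on this issue.
Per-issue: Issue I → claimant; Issue II → claimant; Issue III → carrier. The claimant must prevail on at least one issue; overall, the claimant prevails.

claimant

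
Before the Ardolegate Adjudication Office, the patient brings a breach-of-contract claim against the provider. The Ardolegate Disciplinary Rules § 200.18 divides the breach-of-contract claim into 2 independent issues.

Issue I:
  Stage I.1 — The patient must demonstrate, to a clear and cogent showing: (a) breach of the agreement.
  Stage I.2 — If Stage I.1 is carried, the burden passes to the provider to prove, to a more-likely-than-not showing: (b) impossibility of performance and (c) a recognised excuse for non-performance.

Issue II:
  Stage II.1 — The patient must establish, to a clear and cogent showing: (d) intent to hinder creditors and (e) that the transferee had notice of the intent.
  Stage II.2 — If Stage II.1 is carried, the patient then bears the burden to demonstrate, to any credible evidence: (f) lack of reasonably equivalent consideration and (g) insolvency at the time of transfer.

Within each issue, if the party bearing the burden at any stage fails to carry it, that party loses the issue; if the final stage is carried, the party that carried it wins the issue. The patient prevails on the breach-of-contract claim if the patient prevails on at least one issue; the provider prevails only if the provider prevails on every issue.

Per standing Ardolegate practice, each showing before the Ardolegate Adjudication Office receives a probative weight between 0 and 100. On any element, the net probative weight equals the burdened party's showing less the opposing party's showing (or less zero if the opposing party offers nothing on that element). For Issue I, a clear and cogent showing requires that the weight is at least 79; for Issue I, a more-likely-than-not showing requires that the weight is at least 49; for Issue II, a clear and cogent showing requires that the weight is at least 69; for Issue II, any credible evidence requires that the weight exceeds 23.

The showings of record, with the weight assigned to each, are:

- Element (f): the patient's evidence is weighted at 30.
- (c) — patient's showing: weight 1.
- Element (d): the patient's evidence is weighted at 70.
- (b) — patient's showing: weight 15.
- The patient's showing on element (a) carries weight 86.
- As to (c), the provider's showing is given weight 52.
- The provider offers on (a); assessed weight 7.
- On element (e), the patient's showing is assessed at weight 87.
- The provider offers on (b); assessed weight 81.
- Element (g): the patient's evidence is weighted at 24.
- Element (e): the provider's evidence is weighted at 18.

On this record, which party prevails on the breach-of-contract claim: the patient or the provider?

patient

— Issue I —
Stage I.1 — burden on patient; standard: a clear and cogent showing (weight is at least 79).
    (a): 86 − 7 = 79 ≥ 79 [met]
  All elements met. The burden passes to the provider.
Stage I.2 — burden on provider; standard: a more-likely-than-not showing (weight is at least 49).
    (b): 81 − 15 = 66 ≥ 49 [met]
    (c): 52 − 1 = 51 ≥ 49 [met]
  All elements met at the final stage.
With every stage satisfied, the provider prevails on this issue.
— Issue II —
At Stage II.1 the patient must meet a clear and cogent showing (weight is at least 69): on (d) the weight is 70, ≥ 69, so (d) meets the standard; on (e) the weight is 87 less the opposing 18 gives net 69, ≥ 69, so (e) meets the standard.
  Stage II.1 carried; the burden remains with the patient.
At Stage II.2 the patient must meet any credible evidence (weight exceeds 23): on (f) the weight is 30, > 23, so (f) meets the standard; on (g) the weight is 24, which does exceed 23, so (g) meets the standard.
  The patient carries the last stage.
Every stage carried; the patient prevails on this issue.
Per-issue: Issue I → provider; Issue II → patient. The patient must prevail on at least one issue; overall, the patient prevails.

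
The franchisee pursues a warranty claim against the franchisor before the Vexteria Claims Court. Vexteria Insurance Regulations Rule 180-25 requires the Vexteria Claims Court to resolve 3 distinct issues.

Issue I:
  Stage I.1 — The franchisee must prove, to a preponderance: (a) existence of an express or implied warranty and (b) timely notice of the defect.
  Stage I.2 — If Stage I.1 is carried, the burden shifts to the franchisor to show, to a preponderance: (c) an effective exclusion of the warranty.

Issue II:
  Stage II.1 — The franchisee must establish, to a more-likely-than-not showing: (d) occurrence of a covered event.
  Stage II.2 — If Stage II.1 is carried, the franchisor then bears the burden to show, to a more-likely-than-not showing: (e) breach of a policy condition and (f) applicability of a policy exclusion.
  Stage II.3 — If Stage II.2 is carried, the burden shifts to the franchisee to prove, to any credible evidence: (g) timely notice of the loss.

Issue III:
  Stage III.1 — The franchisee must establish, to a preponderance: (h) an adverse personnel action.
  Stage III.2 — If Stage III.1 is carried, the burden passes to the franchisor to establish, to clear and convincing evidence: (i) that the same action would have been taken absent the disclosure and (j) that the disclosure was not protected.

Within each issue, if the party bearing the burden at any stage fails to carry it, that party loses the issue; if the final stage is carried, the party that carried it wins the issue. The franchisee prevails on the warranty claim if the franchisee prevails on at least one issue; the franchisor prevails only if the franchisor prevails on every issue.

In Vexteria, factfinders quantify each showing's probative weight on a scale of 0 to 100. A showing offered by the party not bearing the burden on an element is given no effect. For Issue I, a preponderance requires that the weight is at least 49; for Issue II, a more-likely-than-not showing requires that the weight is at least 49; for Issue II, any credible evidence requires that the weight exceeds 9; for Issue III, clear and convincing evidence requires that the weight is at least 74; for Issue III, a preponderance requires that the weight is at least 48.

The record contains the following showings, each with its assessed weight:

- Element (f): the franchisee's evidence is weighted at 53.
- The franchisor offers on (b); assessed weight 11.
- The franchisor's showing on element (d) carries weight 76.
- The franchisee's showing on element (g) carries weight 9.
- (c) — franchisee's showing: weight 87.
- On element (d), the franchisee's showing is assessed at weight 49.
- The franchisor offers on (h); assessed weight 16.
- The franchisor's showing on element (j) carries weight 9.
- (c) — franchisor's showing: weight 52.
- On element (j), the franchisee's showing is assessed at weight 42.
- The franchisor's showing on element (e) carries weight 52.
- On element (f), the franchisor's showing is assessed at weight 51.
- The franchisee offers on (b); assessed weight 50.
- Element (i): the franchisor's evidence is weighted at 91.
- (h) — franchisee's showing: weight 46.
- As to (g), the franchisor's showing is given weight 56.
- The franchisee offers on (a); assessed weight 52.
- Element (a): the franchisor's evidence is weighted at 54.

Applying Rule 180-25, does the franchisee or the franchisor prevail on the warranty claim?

— Issue I —
Stage I.1 — burden on franchisee; standard: a preponderance (weight is at least 49).
    (a): 52 (franchisor's 54 disregarded) ≥ 49 [met]
    (b): 50 (franchisor's 11 disregarded) ≥ 49 [met]
  Stage I.1 carried; the burden shifts to the franchisor.
Stage I.2 — burden on franchisor; standard: a preponderance (weight is at least 49).
    (c): 52 (franchisee's 87 disregarded) ≥ 49 [met]
  Stage I.2 carried; the final stage is satisfied.
With every stage satisfied, the franchisor prevails on this issue.
— Issue II —
Stage II.1 (franchisee, a more-likely-than-not showing, weight is at least 49): (d) 49 (franchisor's 76 disregarded) ≥ 49 — meets.
  Stage II.1 carried; the burden shifts to the franchisor.
Stage II.2 (franchisor, a more-likely-than-not showing, weight is at least 49): (e) 52 ≥ 49 — meets; (f) 51 (franchisee's 53 disregarded) ≥ 49 — meets.
  Stage II.2 carried; the burden shifts to the franchisee.
Stage II.3 (franchisee, any credible evidence, weight exceeds 9): (g) 9 (franchisor's 56 disregarded) ≤ 9 — fails.
  The franchisee does not carry Stage II.3.
The analysis ends at Stage II.3; the franchisor prevails on this issue.
— Issue III —
At Stage III.1 the franchisee must meet a preponderance (weight is at least 48): on (h) the weight is 46 (the franchisor's 16 is given no effect), < 48, so (h) does not meet the standard.
  The franchisee does not carry Stage III.1.
The franchisor prevails on this issue.
Per-issue: Issue I → franchisor; Issue II → franchisor; Issue III → franchisor. The franchisee must prevail on at least one issue; overall, the franchisor prevails.

franchisor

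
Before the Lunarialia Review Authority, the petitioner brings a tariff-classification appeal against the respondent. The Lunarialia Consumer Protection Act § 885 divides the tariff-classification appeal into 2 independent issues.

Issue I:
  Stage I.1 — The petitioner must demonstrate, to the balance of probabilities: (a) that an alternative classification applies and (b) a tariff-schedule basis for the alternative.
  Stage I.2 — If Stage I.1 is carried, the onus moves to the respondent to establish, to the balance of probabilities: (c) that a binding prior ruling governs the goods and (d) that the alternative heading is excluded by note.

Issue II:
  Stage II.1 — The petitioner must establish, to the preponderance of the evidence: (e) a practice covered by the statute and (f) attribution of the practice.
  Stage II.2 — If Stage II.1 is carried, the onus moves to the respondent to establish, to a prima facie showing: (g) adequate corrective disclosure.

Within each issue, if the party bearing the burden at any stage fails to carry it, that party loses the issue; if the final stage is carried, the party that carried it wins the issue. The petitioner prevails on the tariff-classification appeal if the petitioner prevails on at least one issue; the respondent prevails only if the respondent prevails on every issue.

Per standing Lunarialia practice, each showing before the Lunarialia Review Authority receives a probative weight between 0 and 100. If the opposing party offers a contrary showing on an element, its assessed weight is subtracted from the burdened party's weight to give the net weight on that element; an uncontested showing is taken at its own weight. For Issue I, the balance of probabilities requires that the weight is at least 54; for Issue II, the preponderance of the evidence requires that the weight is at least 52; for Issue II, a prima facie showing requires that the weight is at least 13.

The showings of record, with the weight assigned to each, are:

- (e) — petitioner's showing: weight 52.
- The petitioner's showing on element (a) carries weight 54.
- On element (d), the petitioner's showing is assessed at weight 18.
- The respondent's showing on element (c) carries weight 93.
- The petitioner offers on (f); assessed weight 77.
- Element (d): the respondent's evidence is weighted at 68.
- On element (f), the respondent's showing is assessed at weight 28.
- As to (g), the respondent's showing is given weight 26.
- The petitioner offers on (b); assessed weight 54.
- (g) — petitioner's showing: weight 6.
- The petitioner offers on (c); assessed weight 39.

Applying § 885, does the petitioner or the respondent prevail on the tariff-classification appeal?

petitioner

— Issue I —
Stage I.1 — burden on petitioner; standard: the balance of probabilities (weight is at least 54).
    (a): 54 ≥ 54 [met]
    (b): 54 ≥ 54 [met]
  Stage I.1 carried; the burden shifts to the respondent.
Stage I.2 — burden on respondent; standard: the balance of probabilities (weight is at least 54).
    (c): 93 − 39 = 54 ≥ 54 [met]
    (d): 68 − 18 = 50 < 54 [not met]
  Stage I.2 not carried; the respondent fails its burden.
The analysis ends at Stage I.2; the petitioner prevails on this issue.
— Issue II —
Stage II.1 (petitioner, the preponderance of the evidence, weight is at least 52): (e) 52 ≥ 52 — meets; (f) net 77−28=49 < 52 — fails.
  The petitioner does not carry Stage II.1.
The analysis ends at Stage II.1; the respondent prevails on this issue.
Per-issue: Issue I → petitioner; Issue II → respondent. The petitioner must prevail on at least one issue; overall, the petitioner prevails.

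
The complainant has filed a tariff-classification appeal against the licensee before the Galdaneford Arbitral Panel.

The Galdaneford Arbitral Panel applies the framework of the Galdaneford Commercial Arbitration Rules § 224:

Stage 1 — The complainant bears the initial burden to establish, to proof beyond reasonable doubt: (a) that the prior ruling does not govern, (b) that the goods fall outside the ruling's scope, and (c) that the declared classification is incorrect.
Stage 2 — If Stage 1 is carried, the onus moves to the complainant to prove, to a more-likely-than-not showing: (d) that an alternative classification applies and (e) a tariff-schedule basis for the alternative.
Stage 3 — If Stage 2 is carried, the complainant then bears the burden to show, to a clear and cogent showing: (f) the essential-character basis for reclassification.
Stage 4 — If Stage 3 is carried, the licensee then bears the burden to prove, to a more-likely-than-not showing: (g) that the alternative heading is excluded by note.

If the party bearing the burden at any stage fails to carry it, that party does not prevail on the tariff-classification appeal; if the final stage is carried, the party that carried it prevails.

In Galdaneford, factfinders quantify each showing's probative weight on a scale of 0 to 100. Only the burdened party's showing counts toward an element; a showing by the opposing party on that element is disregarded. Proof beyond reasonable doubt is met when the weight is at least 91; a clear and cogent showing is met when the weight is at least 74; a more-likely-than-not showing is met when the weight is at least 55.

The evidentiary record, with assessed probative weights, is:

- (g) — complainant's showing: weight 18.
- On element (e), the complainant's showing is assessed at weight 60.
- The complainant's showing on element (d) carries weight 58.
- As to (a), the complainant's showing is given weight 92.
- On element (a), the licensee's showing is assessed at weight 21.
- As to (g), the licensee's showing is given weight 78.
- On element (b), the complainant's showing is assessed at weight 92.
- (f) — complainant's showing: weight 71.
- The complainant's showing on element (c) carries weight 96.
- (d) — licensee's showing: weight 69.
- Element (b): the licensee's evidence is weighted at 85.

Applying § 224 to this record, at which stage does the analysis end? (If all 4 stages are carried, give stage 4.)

Stage 1 (complainant, proof beyond reasonable doubt, weight is at least 91): (a) 92 (licensee's 21 disregarded) ≥ 91 — meets; (b) 92 (licensee's 85 disregarded) ≥ 91 — meets; (c) 96 ≥ 91 — meets.
  Stage 1 is satisfied; the complainant continues to bear the burden.
Stage 2 (complainant, a more-likely-than-not showing, weight is at least 55): (d) 58 (licensee's 69 disregarded) ≥ 55 — meets; (e) 60 ≥ 55 — meets.
  All elements met. The complainant retains the burden for Stage 3.
Stage 3 (complainant, a clear and cogent showing, weight is at least 74): (f) 71 < 74 — fails.
  Not every element is met, so the complainant fails to carry Stage 3.
The analysis ends at Stage 3; the licensee prevails.

stage 3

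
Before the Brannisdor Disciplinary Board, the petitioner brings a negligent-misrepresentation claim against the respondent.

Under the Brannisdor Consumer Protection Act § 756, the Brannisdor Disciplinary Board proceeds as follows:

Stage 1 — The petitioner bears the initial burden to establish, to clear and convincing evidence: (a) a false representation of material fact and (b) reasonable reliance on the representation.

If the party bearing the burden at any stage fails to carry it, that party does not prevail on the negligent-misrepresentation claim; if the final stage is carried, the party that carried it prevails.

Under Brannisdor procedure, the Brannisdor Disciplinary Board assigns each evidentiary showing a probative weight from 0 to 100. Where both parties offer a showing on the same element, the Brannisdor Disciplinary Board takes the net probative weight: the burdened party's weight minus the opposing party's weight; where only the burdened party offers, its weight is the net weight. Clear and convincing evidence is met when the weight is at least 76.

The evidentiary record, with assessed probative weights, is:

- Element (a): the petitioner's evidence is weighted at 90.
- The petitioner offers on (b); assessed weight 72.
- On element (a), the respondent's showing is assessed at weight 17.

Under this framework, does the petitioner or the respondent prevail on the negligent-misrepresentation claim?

Stage 1 (petitioner, clear and convincing evidence, weight is at least 76): (a) net 90−17=73 < 76 — fails; (b) 72 < 76 — fails.
  Stage 1 not carried; the petitioner fails its burden.
The respondent prevails.

respondent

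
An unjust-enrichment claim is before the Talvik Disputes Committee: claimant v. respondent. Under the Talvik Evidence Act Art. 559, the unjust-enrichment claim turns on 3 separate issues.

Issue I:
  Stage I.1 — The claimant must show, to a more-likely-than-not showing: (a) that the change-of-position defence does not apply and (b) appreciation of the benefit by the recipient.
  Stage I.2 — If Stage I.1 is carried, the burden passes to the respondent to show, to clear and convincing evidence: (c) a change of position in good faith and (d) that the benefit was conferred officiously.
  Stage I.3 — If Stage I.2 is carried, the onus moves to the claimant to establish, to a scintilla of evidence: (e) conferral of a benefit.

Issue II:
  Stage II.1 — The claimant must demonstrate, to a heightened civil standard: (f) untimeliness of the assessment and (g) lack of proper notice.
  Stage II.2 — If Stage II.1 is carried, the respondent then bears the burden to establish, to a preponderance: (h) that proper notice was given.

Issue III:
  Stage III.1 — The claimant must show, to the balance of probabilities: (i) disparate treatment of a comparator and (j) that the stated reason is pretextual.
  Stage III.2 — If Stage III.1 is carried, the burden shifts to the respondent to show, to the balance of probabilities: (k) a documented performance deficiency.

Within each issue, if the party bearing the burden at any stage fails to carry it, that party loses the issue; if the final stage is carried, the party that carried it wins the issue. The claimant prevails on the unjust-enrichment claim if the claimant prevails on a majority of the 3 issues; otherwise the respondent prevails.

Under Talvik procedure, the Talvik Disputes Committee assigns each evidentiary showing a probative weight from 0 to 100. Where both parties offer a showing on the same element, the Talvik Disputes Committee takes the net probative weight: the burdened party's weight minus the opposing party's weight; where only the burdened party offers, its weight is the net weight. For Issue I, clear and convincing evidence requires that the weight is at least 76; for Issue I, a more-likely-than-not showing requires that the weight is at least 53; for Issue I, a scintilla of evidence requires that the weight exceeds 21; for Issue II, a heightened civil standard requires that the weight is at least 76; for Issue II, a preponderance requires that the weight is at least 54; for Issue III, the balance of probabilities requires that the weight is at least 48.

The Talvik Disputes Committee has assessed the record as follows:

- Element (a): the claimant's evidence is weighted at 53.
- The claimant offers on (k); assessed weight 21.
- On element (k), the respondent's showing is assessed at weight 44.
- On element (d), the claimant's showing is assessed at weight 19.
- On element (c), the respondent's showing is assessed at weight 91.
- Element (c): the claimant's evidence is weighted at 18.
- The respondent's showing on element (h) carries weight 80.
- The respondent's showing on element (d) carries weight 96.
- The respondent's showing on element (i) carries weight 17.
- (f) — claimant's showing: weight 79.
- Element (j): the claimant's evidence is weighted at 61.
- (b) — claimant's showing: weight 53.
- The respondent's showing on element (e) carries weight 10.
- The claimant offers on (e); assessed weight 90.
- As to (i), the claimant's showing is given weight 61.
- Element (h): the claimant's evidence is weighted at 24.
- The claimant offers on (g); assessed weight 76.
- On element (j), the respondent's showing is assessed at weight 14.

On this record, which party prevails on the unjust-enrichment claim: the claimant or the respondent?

— Issue I —
At Stage I.1 the claimant must meet a more-likely-than-not showing (weight is at least 53): on (a) the weight is 53, which does reach 53, so (a) meets the standard; on (b) the weight is 53, ≥ 53, so (b) meets the standard.
  The claimant carries Stage I.1; the respondent now bears the burden.
At Stage I.2 the respondent must meet clear and convincing evidence (weight is at least 76): on (c) the weight is 91 less the opposing 18 gives net 73, < 76, so (c) does not meet the standard; on (d) the weight is 96 less the opposing 19 gives net 77, ≥ 76, so (d) meets the standard.
  Stage I.2 not carried; the respondent fails its burden.
The analysis ends at Stage I.2; the claimant prevails on this issue.
— Issue II —
Stage II.1 (claimant, a heightened civil standard, weight is at least 76): (f) 79 ≥ 76 — meets; (g) 76 ≥ 76 — meets.
  Stage II.1 is satisfied; the onus moves to the respondent.
Stage II.2 (respondent, a preponderance, weight is at least 54): (h) net 80−24=56 ≥ 54 — meets.
  All elements met at the final stage.
With every stage satisfied, the respondent prevails on this issue.
— Issue III —
Stage III.1 (claimant, the balance of probabilities, weight is at least 48): (i) net 61−17=44 < 48 — fails; (j) net 61−14=47 < 48 — fails.
  Not every element is met, so the claimant fails to carry Stage III.1.
So the respondent prevails on this issue.
Per-issue: Issue I → claimant; Issue II → respondent; Issue III → respondent. The claimant must prevail on a majority of issues; overall, the respondent prevails.

respondent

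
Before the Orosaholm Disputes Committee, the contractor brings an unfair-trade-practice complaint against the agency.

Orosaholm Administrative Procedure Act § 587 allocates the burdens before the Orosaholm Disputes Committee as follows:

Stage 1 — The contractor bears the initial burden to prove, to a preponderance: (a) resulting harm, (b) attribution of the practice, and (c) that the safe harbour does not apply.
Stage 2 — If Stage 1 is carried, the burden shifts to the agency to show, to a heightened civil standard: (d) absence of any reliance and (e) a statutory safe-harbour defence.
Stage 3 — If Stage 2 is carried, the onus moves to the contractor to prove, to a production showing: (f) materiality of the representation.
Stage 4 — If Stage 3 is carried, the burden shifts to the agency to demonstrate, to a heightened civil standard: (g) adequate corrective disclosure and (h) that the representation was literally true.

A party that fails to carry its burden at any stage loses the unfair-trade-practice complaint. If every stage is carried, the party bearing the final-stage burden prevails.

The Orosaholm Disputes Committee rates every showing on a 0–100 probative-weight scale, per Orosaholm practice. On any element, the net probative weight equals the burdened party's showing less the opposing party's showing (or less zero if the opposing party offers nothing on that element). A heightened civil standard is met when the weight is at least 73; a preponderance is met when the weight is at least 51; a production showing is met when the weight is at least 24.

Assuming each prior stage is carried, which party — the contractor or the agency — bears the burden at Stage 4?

Stage 4's rule assigns the burden to the agency (to a heightened civil standard).

agency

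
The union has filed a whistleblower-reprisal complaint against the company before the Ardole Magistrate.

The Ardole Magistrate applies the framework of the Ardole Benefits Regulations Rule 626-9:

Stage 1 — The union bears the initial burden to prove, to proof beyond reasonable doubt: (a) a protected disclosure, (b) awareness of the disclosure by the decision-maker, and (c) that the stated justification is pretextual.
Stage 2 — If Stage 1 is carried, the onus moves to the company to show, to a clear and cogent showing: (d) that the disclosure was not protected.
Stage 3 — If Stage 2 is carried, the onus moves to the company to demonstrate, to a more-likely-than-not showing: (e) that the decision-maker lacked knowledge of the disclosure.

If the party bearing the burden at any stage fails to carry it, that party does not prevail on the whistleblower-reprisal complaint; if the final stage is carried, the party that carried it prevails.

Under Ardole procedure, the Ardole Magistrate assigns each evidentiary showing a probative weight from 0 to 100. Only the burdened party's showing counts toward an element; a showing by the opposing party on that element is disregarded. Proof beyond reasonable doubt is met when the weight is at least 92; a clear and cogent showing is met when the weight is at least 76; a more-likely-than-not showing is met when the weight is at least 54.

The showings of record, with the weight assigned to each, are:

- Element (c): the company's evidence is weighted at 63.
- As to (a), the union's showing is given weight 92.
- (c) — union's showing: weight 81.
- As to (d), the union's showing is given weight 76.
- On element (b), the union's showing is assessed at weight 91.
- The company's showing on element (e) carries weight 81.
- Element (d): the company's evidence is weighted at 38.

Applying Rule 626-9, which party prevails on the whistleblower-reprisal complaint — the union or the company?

company

At Stage 1 the union must meet proof beyond reasonable doubt (weight is at least 92): on (a) the weight is 92, ≥ 92, so (a) meets the standard; on (b) the weight is 91, which does not reach 92, so (b) does not meet the standard; on (c) the weight is 81 (the company's 63 is given no effect), < 92, so (c) does not meet the standard.
  Stage 1 not carried; the union fails its burden.
The analysis ends at Stage 1; the company prevails.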